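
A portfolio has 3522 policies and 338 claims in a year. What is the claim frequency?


frequency = claims / policies
= 338 / 3522
= 0.096


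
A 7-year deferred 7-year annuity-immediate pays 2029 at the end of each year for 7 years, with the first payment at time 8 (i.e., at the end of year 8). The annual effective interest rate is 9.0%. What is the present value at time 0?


PV at time 7 of the 7-year annuity-immediate:
a_n = 2029 * (1-(1+0.09)^(-7))/0.09 = 10211.8613
Discount back 7 years to time 0:
PV = 10211.8613 * (1+0.09)^(-7)
= 10211.8613 * 0.547034
= 5586.2378


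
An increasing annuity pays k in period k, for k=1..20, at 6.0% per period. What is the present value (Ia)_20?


(Ia)_n = sum_{k=1}^{n} k * v^k, v = 1/(1+i)
v = 0.943396
Sum computed term by term:
(Ia)_20 = 98.7004


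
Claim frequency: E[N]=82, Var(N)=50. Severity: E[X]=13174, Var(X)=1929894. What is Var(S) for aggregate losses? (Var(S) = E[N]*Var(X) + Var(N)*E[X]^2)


Var(S) = E[N]*Var(X) + Var(N)*E[X]^2
= 82*1929894 + 50*13174^2
= 158251308 + 8677713800
= 8.8360e+09


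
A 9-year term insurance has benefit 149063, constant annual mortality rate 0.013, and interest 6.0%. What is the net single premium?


NSP = benefit * sum_{k=0}^{n-1} k_p_x * q * v^(k+1)
With constant q=0.013, v=0.943396
Sum = 0.084386
NSP = 149063 * 0.084386
= 12578.8258


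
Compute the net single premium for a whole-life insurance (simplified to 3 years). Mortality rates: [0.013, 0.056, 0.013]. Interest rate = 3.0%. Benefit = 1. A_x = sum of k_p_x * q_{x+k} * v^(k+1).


v = 0.970874
Year 0: k_p_x=1.0, q=0.013, term=0.012621
Year 1: k_p_x=0.987, q=0.056, term=0.052099
Year 2: k_p_x=0.931728, q=0.013, term=0.011085
A_x = 0.0758


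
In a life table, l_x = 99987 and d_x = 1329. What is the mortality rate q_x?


q_x = d_x / l_x
= 1329 / 99987
= 0.0133


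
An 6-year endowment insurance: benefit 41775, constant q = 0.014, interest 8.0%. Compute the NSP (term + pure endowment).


Term component = 2619.0463
Pure endowment = 6_p_x * v^6 * benefit = 0.918886 * 0.63017 * 41775 = 24189.9748
NSP = 26809.0211


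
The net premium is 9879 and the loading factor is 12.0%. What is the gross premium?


Gross = net * (1 + loading)
= 9879 * (1 + 0.12)
= 9879 * 1.12
= 11064.48


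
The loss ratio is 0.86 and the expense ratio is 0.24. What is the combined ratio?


Combined ratio = loss ratio + expense ratio
= 0.86 + 0.24
= 1.1


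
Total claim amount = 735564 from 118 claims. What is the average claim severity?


severity = total / number
= 735564 / 118
= 6233.5932


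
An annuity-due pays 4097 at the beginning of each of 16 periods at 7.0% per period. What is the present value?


PV_due = PMT * (1-(1+i)^(-n))/i * (1+i)
PV_immediate = 38702.9193
PV_due = 38702.9193 * 1.07
= 41412.1237


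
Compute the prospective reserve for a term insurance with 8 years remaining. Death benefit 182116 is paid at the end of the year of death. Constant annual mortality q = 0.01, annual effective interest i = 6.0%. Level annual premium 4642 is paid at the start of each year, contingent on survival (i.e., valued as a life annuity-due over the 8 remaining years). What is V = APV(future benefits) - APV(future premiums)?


v = 1/(1+i) = 0.943396
APV(future benefits) per unit = sum_{k=0}^{7} k_p_x * q * v^(k+1) = 0.060151
APV(future benefits) = 182116 * 0.060151 = 10954.5002
Life annuity-due factor ä_{x:8} = sum_{k=0}^{7} k_p_x * v^k = 6.37603
APV(future premiums) = 4642 * 6.37603 = 29597.5297
V = 10954.5002 - 29597.5297
= -18643.0295


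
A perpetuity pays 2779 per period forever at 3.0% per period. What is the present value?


PV = PMT / i
= 2779 / 0.03
= 92633.3333


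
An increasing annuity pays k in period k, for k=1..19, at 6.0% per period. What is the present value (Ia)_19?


(Ia)_n = sum_{k=1}^{n} k * v^k, v = 1/(1+i)
v = 0.943396
Sum computed term by term:
(Ia)_19 = 92.4643


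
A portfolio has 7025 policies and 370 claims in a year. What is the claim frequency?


frequency = claims / policies
= 370 / 7025
= 0.0527


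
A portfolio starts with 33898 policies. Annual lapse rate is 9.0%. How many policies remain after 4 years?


remaining = initial * (1 - lapse)^years
= 33898 * (1 - 0.09)^4
= 33898 * 0.68575
= 23245.5403


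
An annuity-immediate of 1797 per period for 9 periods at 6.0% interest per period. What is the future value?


FV = PMT * ((1+i)^n - 1) / i
= 1797 * ((1.06)^9 - 1) / 0.06
= 1797 * (1.689479 - 1) / 0.06
= 20649.8948


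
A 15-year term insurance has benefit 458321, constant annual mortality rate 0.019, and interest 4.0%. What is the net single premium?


NSP = benefit * sum_{k=0}^{n-1} k_p_x * q * v^(k+1)
With constant q=0.019, v=0.961538
Sum = 0.187931
NSP = 458321 * 0.187931
= 86132.9437


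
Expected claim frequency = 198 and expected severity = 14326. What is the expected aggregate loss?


E[S] = E[N] * E[X]
= 198 * 14326
= 2.8365e+06


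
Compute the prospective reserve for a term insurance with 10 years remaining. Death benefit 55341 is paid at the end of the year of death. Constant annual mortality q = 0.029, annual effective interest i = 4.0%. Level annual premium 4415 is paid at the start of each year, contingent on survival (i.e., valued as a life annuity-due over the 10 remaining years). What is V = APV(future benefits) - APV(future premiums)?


v = 1/(1+i) = 0.961538
APV(future benefits) per unit = sum_{k=0}^{9} k_p_x * q * v^(k+1) = 0.208742
APV(future benefits) = 55341 * 0.208742 = 11552.0129
Life annuity-due factor ä_{x:10} = sum_{k=0}^{9} k_p_x * v^k = 7.485934
APV(future premiums) = 4415 * 7.485934 = 33050.3995
V = 11552.0129 - 33050.3995
= -21498.3866


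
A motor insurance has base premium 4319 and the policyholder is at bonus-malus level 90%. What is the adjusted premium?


adjusted = base * BM_level / 100
= 4319 * 90 / 100
= 4319 * 0.9
= 3887.1


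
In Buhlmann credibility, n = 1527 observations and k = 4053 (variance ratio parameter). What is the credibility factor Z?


Z = n / (n + k)
= 1527 / (1527 + 4053)
= 1527 / 5580
= 0.2737


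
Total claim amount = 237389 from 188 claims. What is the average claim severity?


severity = total / number
= 237389 / 188
= 1262.7074


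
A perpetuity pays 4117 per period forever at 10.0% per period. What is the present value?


PV = PMT / i
= 4117 / 0.1
= 41170.0


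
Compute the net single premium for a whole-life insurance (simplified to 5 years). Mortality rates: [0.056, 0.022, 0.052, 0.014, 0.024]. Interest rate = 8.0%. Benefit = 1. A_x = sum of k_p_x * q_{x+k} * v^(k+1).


v = 0.925926
Year 0: k_p_x=1.0, q=0.056, term=0.051852
Year 1: k_p_x=0.944, q=0.022, term=0.017805
Year 2: k_p_x=0.923232, q=0.052, term=0.03811
Year 3: k_p_x=0.875224, q=0.014, term=0.009006
Year 4: k_p_x=0.862971, q=0.024, term=0.014096
A_x = 0.1309


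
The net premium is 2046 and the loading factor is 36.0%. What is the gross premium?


Gross = net * (1 + loading)
= 2046 * (1 + 0.36)
= 2046 * 1.36
= 2782.56


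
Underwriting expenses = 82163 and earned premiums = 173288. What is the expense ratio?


Expense ratio = expenses / premiums
= 82163 / 173288
= 0.4741


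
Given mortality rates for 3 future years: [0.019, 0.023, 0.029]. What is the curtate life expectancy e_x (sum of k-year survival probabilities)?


e_x = sum_{k=1}^{n} k_p_x
k_p_x values:
  1_p_x = 0.981
  2_p_x = 0.958437
  3_p_x = 0.930642
e_x = 2.8701


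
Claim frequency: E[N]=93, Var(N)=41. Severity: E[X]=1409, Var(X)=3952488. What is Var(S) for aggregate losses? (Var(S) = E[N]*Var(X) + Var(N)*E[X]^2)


Var(S) = E[N]*Var(X) + Var(N)*E[X]^2
= 93*3952488 + 41*1409^2
= 367581384 + 81396521
= 4.4898e+08


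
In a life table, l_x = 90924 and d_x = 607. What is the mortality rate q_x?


q_x = d_x / l_x
= 607 / 90924
= 0.0067


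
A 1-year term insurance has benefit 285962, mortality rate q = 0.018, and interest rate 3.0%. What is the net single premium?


NSP = benefit * q * v
v = 1/(1+i) = 0.970874
NSP = 285962 * 0.018 * 0.970874
= 4997.3942


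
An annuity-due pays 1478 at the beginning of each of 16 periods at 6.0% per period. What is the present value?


PV_due = PMT * (1-(1+i)^(-n))/i * (1+i)
PV_immediate = 14936.5132
PV_due = 14936.5132 * 1.06
= 15832.704


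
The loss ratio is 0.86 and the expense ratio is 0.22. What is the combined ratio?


Combined ratio = loss ratio + expense ratio
= 0.86 + 0.22
= 1.08


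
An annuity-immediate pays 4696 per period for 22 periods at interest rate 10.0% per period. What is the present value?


PV = PMT * (1 - (1+i)^(-n)) / i
= 4696 * (1 - (1+0.1)^(-22)) / 0.1
= 4696 * (1 - 0.122846) / 0.1
= 4696 * 8.77154
= 41191.1531


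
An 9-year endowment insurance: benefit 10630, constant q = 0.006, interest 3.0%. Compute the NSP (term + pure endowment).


Term component = 485.4194
Pure endowment = 9_p_x * v^9 * benefit = 0.947278 * 0.766417 * 10630 = 7717.4834
NSP = 8202.9028


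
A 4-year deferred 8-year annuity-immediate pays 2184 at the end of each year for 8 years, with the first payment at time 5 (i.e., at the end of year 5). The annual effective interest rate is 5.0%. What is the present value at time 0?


PV at time 4 of the 8-year annuity-immediate:
a_n = 2184 * (1-(1+0.05)^(-8))/0.05 = 14115.6567
Discount back 4 years to time 0:
PV = 14115.6567 * (1+0.05)^(-4)
= 14115.6567 * 0.822702
= 11612.9857


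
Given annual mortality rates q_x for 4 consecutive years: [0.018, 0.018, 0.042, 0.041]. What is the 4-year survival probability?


p_k = 1 - q_k for each year
Survival = product of (1 - q_k)
= 0.982 * 0.982 * 0.958 * 0.959
= 0.8859


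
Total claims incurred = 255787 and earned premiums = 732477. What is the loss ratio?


Loss ratio = claims / premiums
= 255787 / 732477
= 0.3492


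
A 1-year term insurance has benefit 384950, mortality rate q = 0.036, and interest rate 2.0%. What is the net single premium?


NSP = benefit * q * v
v = 1/(1+i) = 0.980392
NSP = 384950 * 0.036 * 0.980392
= 13586.4706


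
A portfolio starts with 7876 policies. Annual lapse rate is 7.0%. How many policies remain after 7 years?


remaining = initial * (1 - lapse)^years
= 7876 * (1 - 0.07)^7
= 7876 * 0.601701
= 4738.9961


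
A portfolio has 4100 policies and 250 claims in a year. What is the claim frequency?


frequency = claims / policies
= 250 / 4100
= 0.061


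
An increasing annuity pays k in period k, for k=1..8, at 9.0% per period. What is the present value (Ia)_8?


(Ia)_n = sum_{k=1}^{n} k * v^k, v = 1/(1+i)
v = 0.917431
Sum computed term by term:
(Ia)_8 = 22.4225


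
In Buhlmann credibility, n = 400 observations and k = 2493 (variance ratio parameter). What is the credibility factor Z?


Z = n / (n + k)
= 400 / (400 + 2493)
= 400 / 2893
= 0.1383


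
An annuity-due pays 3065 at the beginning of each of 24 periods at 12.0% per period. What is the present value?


PV_due = PMT * (1-(1+i)^(-n))/i * (1+i)
PV_immediate = 23858.9279
PV_due = 23858.9279 * 1.12
= 26721.9993


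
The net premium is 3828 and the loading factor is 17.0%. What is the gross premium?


Gross = net * (1 + loading)
= 3828 * (1 + 0.17)
= 3828 * 1.17
= 4478.76


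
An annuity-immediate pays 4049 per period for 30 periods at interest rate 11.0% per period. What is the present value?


PV = PMT * (1 - (1+i)^(-n)) / i
= 4049 * (1 - (1+0.11)^(-30)) / 0.11
= 4049 * (1 - 0.043683) / 0.11
= 4049 * 8.693793
= 35201.1661


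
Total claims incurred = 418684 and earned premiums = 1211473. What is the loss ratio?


Loss ratio = claims / premiums
= 418684 / 1211473
= 0.3456


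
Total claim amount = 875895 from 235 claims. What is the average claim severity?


severity = total / number
= 875895 / 235
= 3727.2128


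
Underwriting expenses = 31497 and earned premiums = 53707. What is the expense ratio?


Expense ratio = expenses / premiums
= 31497 / 53707
= 0.5865


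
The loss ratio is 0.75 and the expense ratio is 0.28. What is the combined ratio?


Combined ratio = loss ratio + expense ratio
= 0.75 + 0.28
= 1.03


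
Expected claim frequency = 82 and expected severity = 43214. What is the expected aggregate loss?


E[S] = E[N] * E[X]
= 82 * 43214
= 3.5435e+06


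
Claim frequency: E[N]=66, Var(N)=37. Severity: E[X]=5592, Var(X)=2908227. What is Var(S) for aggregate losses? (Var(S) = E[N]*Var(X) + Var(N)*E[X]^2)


Var(S) = E[N]*Var(X) + Var(N)*E[X]^2
= 66*2908227 + 37*5592^2
= 191942982 + 1157007168
= 1.3490e+09


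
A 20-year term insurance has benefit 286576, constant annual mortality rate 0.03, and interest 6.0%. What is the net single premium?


NSP = benefit * sum_{k=0}^{n-1} k_p_x * q * v^(k+1)
With constant q=0.03, v=0.943396
Sum = 0.276814
NSP = 286576 * 0.276814
= 79328.2826


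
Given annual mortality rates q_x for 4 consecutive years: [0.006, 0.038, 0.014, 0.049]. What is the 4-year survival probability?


p_k = 1 - q_k for each year
Survival = product of (1 - q_k)
= 0.994 * 0.962 * 0.986 * 0.951
= 0.8966


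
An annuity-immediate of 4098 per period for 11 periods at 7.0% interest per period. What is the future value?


FV = PMT * ((1+i)^n - 1) / i
= 4098 * ((1.07)^11 - 1) / 0.07
= 4098 * (2.104852 - 1) / 0.07
= 64681.19


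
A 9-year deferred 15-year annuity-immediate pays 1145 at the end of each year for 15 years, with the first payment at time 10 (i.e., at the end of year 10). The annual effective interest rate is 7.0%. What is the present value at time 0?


PV at time 9 of the 15-year annuity-immediate:
a_n = 1145 * (1-(1+0.07)^(-15))/0.07 = 10428.5615
Discount back 9 years to time 0:
PV = 10428.5615 * (1+0.07)^(-9)
= 10428.5615 * 0.543934
= 5672.4465


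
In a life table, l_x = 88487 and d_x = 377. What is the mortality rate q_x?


q_x = d_x / l_x
= 377 / 88487
= 0.0043


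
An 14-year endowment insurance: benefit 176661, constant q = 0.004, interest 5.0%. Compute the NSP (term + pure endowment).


Term component = 6837.3318
Pure endowment = 14_p_x * v^14 * benefit = 0.945433 * 0.505068 * 176661 = 84357.0212
NSP = 91194.3529


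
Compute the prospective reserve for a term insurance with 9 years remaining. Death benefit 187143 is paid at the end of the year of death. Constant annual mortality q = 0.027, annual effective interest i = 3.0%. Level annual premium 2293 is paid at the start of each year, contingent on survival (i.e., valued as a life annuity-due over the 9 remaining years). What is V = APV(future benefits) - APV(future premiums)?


v = 1/(1+i) = 0.970874
APV(future benefits) per unit = sum_{k=0}^{8} k_p_x * q * v^(k+1) = 0.189912
APV(future benefits) = 187143 * 0.189912 = 35540.7521
Life annuity-due factor ä_{x:9} = sum_{k=0}^{8} k_p_x * v^k = 7.244801
APV(future premiums) = 2293 * 7.244801 = 16612.3297
V = 35540.7521 - 16612.3297
= 18928.4224


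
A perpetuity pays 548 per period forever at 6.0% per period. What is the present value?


PV = PMT / i
= 548 / 0.06
= 9133.3333


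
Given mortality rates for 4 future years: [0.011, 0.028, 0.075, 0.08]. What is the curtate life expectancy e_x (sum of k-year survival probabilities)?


e_x = sum_{k=1}^{n} k_p_x
k_p_x values:
  1_p_x = 0.989
  2_p_x = 0.961308
  3_p_x = 0.88921
  4_p_x = 0.818073
e_x = 3.6576


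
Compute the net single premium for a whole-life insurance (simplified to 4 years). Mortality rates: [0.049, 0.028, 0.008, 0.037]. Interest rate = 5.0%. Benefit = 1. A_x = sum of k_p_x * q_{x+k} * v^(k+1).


v = 0.952381
Year 0: k_p_x=1.0, q=0.049, term=0.046667
Year 1: k_p_x=0.951, q=0.028, term=0.024152
Year 2: k_p_x=0.924372, q=0.008, term=0.006388
Year 3: k_p_x=0.916977, q=0.037, term=0.027913
A_x = 0.1051


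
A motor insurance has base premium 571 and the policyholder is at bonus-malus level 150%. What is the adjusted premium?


adjusted = base * BM_level / 100
= 571 * 150 / 100
= 571 * 1.5
= 856.5


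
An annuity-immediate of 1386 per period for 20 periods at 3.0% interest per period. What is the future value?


FV = PMT * ((1+i)^n - 1) / i
= 1386 * ((1.03)^20 - 1) / 0.03
= 1386 * (1.806111 - 1) / 0.03
= 37242.339


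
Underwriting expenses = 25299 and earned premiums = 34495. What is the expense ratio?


Expense ratio = expenses / premiums
= 25299 / 34495
= 0.7334


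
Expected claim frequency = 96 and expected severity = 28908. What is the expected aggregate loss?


E[S] = E[N] * E[X]
= 96 * 28908
= 2.7752e+06


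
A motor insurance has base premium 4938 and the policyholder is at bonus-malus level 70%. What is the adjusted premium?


adjusted = base * BM_level / 100
= 4938 * 70 / 100
= 4938 * 0.7
= 3456.6


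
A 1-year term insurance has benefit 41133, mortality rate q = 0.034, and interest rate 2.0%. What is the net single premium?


NSP = benefit * q * v
v = 1/(1+i) = 0.980392
NSP = 41133 * 0.034 * 0.980392
= 1371.1


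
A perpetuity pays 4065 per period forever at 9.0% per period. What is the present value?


PV = PMT / i
= 4065 / 0.09
= 45166.6667


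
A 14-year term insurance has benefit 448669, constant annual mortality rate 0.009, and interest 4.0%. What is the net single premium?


NSP = benefit * sum_{k=0}^{n-1} k_p_x * q * v^(k+1)
With constant q=0.009, v=0.961538
Sum = 0.090217
NSP = 448669 * 0.090217
= 40477.4291


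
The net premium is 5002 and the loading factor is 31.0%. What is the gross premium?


Gross = net * (1 + loading)
= 5002 * (1 + 0.31)
= 5002 * 1.31
= 6552.62


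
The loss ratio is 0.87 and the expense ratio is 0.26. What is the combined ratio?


Combined ratio = loss ratio + expense ratio
= 0.87 + 0.26
= 1.13


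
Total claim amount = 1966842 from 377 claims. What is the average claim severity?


severity = total / number
= 1966842 / 377
= 5217.0875


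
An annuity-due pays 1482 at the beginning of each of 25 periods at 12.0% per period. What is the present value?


PV_due = PMT * (1-(1+i)^(-n))/i * (1+i)
PV_immediate = 11623.5322
PV_due = 11623.5322 * 1.12
= 13018.356


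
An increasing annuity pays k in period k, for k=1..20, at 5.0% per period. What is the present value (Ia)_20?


(Ia)_n = sum_{k=1}^{n} k * v^k, v = 1/(1+i)
v = 0.952381
Sum computed term by term:
(Ia)_20 = 110.9506


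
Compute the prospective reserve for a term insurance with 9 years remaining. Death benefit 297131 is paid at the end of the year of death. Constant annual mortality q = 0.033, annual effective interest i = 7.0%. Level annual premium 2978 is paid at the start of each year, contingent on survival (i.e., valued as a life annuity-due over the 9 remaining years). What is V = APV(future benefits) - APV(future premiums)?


v = 1/(1+i) = 0.934579
APV(future benefits) per unit = sum_{k=0}^{8} k_p_x * q * v^(k+1) = 0.191545
APV(future benefits) = 297131 * 0.191545 = 56914.0476
Life annuity-due factor ä_{x:9} = sum_{k=0}^{8} k_p_x * v^k = 6.210711
APV(future premiums) = 2978 * 6.210711 = 18495.4984
V = 56914.0476 - 18495.4984
= 38418.5492


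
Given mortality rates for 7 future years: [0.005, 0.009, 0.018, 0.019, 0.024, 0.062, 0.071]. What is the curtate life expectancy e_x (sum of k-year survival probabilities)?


e_x = sum_{k=1}^{n} k_p_x
k_p_x values:
  1_p_x = 0.995
  2_p_x = 0.986045
  3_p_x = 0.968296
  4_p_x = 0.949899
  5_p_x = 0.927101
  6_p_x = 0.869621
  7_p_x = 0.807878
e_x = 6.5038


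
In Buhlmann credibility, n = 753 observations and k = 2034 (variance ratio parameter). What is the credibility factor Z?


Z = n / (n + k)
= 753 / (753 + 2034)
= 753 / 2787
= 0.2702


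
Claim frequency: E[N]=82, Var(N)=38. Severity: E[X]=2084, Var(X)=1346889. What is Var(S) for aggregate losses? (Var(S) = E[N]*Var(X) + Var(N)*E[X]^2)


Var(S) = E[N]*Var(X) + Var(N)*E[X]^2
= 82*1346889 + 38*2084^2
= 110444898 + 165036128
= 2.7548e+08


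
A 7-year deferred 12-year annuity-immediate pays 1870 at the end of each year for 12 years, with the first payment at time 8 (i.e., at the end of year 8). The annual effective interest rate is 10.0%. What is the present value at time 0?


PV at time 7 of the 12-year annuity-immediate:
a_n = 1870 * (1-(1+0.1)^(-12))/0.1 = 12741.6037
Discount back 7 years to time 0:
PV = 12741.6037 * (1+0.1)^(-7)
= 12741.6037 * 0.513158
= 6538.4574


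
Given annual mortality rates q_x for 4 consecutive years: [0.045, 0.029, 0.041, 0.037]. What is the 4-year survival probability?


p_k = 1 - q_k for each year
Survival = product of (1 - q_k)
= 0.955 * 0.971 * 0.959 * 0.963
= 0.8564


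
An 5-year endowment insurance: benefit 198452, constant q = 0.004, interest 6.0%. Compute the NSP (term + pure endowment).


Term component = 3318.7116
Pure endowment = 5_p_x * v^5 * benefit = 0.980159 * 0.747258 * 198452 = 145352.6138
NSP = 148671.3254


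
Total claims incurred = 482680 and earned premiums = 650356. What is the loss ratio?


Loss ratio = claims / premiums
= 482680 / 650356
= 0.7422


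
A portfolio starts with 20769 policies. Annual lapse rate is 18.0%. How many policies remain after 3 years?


remaining = initial * (1 - lapse)^years
= 20769 * (1 - 0.18)^3
= 20769 * 0.551368
= 11451.362


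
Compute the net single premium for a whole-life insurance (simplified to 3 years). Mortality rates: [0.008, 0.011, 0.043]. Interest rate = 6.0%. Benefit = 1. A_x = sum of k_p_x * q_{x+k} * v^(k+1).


v = 0.943396
Year 0: k_p_x=1.0, q=0.008, term=0.007547
Year 1: k_p_x=0.992, q=0.011, term=0.009712
Year 2: k_p_x=0.981088, q=0.043, term=0.035421
A_x = 0.0527


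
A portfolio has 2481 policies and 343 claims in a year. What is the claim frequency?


frequency = claims / policies
= 343 / 2481
= 0.1383


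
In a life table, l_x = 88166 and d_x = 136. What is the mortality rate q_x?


q_x = d_x / l_x
= 136 / 88166
= 0.0015


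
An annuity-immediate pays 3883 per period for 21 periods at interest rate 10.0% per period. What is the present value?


PV = PMT * (1 - (1+i)^(-n)) / i
= 3883 * (1 - (1+0.1)^(-21)) / 0.1
= 3883 * (1 - 0.135131) / 0.1
= 3883 * 8.648694
= 33582.8799


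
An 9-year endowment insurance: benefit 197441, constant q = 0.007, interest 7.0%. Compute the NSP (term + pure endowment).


Term component = 8784.1518
Pure endowment = 9_p_x * v^9 * benefit = 0.938735 * 0.543934 * 197441 = 100815.3307
NSP = 109599.4825


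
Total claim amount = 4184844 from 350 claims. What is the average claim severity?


severity = total / number
= 4184844 / 350
= 11956.6971


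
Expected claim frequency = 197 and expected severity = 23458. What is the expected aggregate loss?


E[S] = E[N] * E[X]
= 197 * 23458
= 4.6212e+06


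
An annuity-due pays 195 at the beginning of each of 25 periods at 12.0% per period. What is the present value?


PV_due = PMT * (1-(1+i)^(-n))/i * (1+i)
PV_immediate = 1529.4121
PV_due = 1529.4121 * 1.12
= 1712.9416


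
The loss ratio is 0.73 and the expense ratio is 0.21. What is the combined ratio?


Combined ratio = loss ratio + expense ratio
= 0.73 + 0.21
= 0.94


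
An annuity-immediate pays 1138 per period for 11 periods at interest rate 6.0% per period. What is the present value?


PV = PMT * (1 - (1+i)^(-n)) / i
= 1138 * (1 - (1+0.06)^(-11)) / 0.06
= 1138 * (1 - 0.526788) / 0.06
= 1138 * 7.886875
= 8975.2633


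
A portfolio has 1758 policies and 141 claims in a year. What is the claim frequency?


frequency = claims / policies
= 141 / 1758
= 0.0802


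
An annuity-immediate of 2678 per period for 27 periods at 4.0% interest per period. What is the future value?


FV = PMT * ((1+i)^n - 1) / i
= 2678 * ((1.04)^27 - 1) / 0.04
= 2678 * (2.883369 - 1) / 0.04
= 126091.5262


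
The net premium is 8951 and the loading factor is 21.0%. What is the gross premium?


Gross = net * (1 + loading)
= 8951 * (1 + 0.21)
= 8951 * 1.21
= 10830.71


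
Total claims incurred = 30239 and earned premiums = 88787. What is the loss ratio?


Loss ratio = claims / premiums
= 30239 / 88787
= 0.3406


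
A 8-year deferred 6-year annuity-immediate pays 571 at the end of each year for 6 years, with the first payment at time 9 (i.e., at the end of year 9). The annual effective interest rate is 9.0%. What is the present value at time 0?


PV at time 8 of the 6-year annuity-immediate:
a_n = 571 * (1-(1+0.09)^(-6))/0.09 = 2561.4595
Discount back 8 years to time 0:
PV = 2561.4595 * (1+0.09)^(-8)
= 2561.4595 * 0.501866
= 1285.5102


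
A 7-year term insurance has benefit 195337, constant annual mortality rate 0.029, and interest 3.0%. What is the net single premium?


NSP = benefit * sum_{k=0}^{n-1} k_p_x * q * v^(k+1)
With constant q=0.029, v=0.970874
Sum = 0.166273
NSP = 195337 * 0.166273
= 32479.3449


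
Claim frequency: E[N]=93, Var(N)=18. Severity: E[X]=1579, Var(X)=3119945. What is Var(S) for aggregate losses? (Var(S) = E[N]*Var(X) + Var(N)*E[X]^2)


Var(S) = E[N]*Var(X) + Var(N)*E[X]^2
= 93*3119945 + 18*1579^2
= 290154885 + 44878338
= 3.3503e+08


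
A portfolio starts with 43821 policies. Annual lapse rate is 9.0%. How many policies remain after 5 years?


remaining = initial * (1 - lapse)^years
= 43821 * (1 - 0.09)^5
= 43821 * 0.624032
= 27345.7126


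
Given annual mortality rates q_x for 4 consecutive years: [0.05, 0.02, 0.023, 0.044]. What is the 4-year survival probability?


p_k = 1 - q_k for each year
Survival = product of (1 - q_k)
= 0.95 * 0.98 * 0.977 * 0.956
= 0.8696


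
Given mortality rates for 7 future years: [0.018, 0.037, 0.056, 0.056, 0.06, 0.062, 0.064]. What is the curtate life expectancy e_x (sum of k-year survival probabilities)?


e_x = sum_{k=1}^{n} k_p_x
k_p_x values:
  1_p_x = 0.982
  2_p_x = 0.945666
  3_p_x = 0.892709
  4_p_x = 0.842717
  5_p_x = 0.792154
  6_p_x = 0.74304
  7_p_x = 0.695486
e_x = 5.8938


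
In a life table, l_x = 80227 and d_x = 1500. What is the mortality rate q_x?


q_x = d_x / l_x
= 1500 / 80227
= 0.0187


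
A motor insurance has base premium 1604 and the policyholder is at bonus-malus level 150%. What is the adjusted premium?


adjusted = base * BM_level / 100
= 1604 * 150 / 100
= 1604 * 1.5
= 2406.0


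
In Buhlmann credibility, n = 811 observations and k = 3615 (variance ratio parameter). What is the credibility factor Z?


Z = n / (n + k)
= 811 / (811 + 3615)
= 811 / 4426
= 0.1832


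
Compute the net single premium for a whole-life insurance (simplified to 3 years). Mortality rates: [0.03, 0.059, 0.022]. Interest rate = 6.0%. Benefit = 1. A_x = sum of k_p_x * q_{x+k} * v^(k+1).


v = 0.943396
Year 0: k_p_x=1.0, q=0.03, term=0.028302
Year 1: k_p_x=0.97, q=0.059, term=0.050934
Year 2: k_p_x=0.91277, q=0.022, term=0.01686
A_x = 0.0961


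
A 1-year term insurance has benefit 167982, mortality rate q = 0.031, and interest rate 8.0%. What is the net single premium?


NSP = benefit * q * v
v = 1/(1+i) = 0.925926
NSP = 167982 * 0.031 * 0.925926
= 4821.7056


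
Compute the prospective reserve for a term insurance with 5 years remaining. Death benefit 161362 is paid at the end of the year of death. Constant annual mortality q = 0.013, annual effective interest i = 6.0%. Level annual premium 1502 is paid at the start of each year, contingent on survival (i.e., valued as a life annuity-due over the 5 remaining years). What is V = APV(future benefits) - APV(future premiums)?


v = 1/(1+i) = 0.943396
APV(future benefits) per unit = sum_{k=0}^{4} k_p_x * q * v^(k+1) = 0.053437
APV(future benefits) = 161362 * 0.053437 = 8622.6364
Life annuity-due factor ä_{x:5} = sum_{k=0}^{4} k_p_x * v^k = 4.357138
APV(future premiums) = 1502 * 4.357138 = 6544.4213
V = 8622.6364 - 6544.4213
= 2078.2151


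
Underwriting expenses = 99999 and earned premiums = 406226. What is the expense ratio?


Expense ratio = expenses / premiums
= 99999 / 406226
= 0.2462


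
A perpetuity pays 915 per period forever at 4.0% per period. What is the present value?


PV = PMT / i
= 915 / 0.04
= 22875.0


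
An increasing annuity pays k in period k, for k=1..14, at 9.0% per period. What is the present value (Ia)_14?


(Ia)_n = sum_{k=1}^{n} k * v^k, v = 1/(1+i)
v = 0.917431
Sum computed term by term:
(Ia)_14 = 47.7495


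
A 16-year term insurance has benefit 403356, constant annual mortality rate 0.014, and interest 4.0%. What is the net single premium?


NSP = benefit * sum_{k=0}^{n-1} k_p_x * q * v^(k+1)
With constant q=0.014, v=0.961538
Sum = 0.148793
NSP = 403356 * 0.148793
= 60016.3607


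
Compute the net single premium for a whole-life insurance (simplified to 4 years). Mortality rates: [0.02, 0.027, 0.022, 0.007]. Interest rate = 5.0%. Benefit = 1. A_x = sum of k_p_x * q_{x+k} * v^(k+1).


v = 0.952381
Year 0: k_p_x=1.0, q=0.02, term=0.019048
Year 1: k_p_x=0.98, q=0.027, term=0.024
Year 2: k_p_x=0.95354, q=0.022, term=0.018121
Year 3: k_p_x=0.932562, q=0.007, term=0.005371
A_x = 0.0665


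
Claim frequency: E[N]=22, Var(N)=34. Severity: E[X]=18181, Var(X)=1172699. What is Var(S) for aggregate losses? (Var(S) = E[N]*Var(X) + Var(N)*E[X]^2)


Var(S) = E[N]*Var(X) + Var(N)*E[X]^2
= 22*1172699 + 34*18181^2
= 25799378 + 11238657874
= 1.1264e+10


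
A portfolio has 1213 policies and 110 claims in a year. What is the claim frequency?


frequency = claims / policies
= 110 / 1213
= 0.0907


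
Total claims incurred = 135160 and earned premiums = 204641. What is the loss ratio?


Loss ratio = claims / premiums
= 135160 / 204641
= 0.6605


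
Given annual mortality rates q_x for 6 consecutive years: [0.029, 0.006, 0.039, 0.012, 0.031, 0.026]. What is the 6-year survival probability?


p_k = 1 - q_k for each year
Survival = product of (1 - q_k)
= 0.971 * 0.994 * 0.961 * 0.988 * 0.969 * 0.974
= 0.8649


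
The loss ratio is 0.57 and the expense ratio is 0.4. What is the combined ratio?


Combined ratio = loss ratio + expense ratio
= 0.57 + 0.4
= 0.97


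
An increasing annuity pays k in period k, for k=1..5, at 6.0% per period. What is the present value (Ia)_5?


(Ia)_n = sum_{k=1}^{n} k * v^k, v = 1/(1+i)
v = 0.943396
Sum computed term by term:
(Ia)_5 = 12.1469


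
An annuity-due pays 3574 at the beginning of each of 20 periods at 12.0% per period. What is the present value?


PV_due = PMT * (1-(1+i)^(-n))/i * (1+i)
PV_immediate = 26695.7915
PV_due = 26695.7915 * 1.12
= 29899.2865


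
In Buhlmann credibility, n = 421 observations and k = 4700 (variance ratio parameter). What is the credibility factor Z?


Z = n / (n + k)
= 421 / (421 + 4700)
= 421 / 5121
= 0.0822


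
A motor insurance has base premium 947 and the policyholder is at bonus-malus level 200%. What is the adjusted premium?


adjusted = base * BM_level / 100
= 947 * 200 / 100
= 947 * 2.0
= 1894.0


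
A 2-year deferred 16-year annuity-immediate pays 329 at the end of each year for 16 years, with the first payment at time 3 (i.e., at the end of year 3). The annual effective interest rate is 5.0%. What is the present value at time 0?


PV at time 2 of the 16-year annuity-immediate:
a_n = 329 * (1-(1+0.05)^(-16))/0.05 = 3565.6262
Discount back 2 years to time 0:
PV = 3565.6262 * (1+0.05)^(-2)
= 3565.6262 * 0.907029
= 3234.1281


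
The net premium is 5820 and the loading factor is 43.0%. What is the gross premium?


Gross = net * (1 + loading)
= 5820 * (1 + 0.43)
= 5820 * 1.43
= 8322.6


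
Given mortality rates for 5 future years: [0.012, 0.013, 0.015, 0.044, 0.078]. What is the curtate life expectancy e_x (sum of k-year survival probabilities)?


e_x = sum_{k=1}^{n} k_p_x
k_p_x values:
  1_p_x = 0.988
  2_p_x = 0.975156
  3_p_x = 0.960529
  4_p_x = 0.918265
  5_p_x = 0.846641
e_x = 4.6886


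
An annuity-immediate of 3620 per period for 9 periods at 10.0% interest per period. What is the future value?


FV = PMT * ((1+i)^n - 1) / i
= 3620 * ((1.1)^9 - 1) / 0.1
= 3620 * (2.357948 - 1) / 0.1
= 49157.7064


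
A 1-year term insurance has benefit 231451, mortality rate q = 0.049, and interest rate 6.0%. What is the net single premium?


NSP = benefit * q * v
v = 1/(1+i) = 0.943396
NSP = 231451 * 0.049 * 0.943396
= 10699.15


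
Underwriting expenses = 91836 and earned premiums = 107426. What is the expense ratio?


Expense ratio = expenses / premiums
= 91836 / 107426
= 0.8549


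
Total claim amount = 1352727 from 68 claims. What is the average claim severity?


severity = total / number
= 1352727 / 68
= 19893.0441


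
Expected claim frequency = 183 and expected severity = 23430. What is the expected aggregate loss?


E[S] = E[N] * E[X]
= 183 * 23430
= 4.2877e+06


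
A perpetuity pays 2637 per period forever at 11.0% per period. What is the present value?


PV = PMT / i
= 2637 / 0.11
= 23972.7273


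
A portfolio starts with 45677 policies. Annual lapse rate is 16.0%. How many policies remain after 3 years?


remaining = initial * (1 - lapse)^years
= 45677 * (1 - 0.16)^3
= 45677 * 0.592704
= 27072.9406


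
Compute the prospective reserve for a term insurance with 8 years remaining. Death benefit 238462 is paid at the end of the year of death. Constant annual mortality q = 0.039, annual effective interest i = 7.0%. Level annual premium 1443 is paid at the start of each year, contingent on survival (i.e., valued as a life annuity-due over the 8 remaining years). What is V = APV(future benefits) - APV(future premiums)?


v = 1/(1+i) = 0.934579
APV(future benefits) per unit = sum_{k=0}^{7} k_p_x * q * v^(k+1) = 0.206318
APV(future benefits) = 238462 * 0.206318 = 49199.0679
Life annuity-due factor ä_{x:8} = sum_{k=0}^{7} k_p_x * v^k = 5.660527
APV(future premiums) = 1443 * 5.660527 = 8168.1404
V = 49199.0679 - 8168.1404
= 41030.9275


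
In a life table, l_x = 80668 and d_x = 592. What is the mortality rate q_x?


q_x = d_x / l_x
= 592 / 80668
= 0.0073


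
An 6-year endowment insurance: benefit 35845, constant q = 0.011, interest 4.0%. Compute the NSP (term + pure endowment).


Term component = 2013.4765
Pure endowment = 6_p_x * v^6 * benefit = 0.935789 * 0.790315 * 35845 = 26509.7907
NSP = 28523.2672


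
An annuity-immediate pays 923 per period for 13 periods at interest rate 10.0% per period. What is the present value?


PV = PMT * (1 - (1+i)^(-n)) / i
= 923 * (1 - (1+0.1)^(-13)) / 0.1
= 923 * (1 - 0.289664) / 0.1
= 923 * 7.103356
= 6556.3978


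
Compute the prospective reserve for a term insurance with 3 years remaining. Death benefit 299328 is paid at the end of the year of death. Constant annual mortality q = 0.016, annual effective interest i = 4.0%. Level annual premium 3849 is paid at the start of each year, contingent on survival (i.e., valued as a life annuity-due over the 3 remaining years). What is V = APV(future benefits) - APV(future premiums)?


v = 1/(1+i) = 0.961538
APV(future benefits) per unit = sum_{k=0}^{2} k_p_x * q * v^(k+1) = 0.043713
APV(future benefits) = 299328 * 0.043713 = 13084.5983
Life annuity-due factor ä_{x:3} = sum_{k=0}^{2} k_p_x * v^k = 2.841361
APV(future premiums) = 3849 * 2.841361 = 10936.3983
V = 13084.5983 - 10936.3983
= 2148.2


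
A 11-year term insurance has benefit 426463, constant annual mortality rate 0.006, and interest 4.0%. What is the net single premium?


NSP = benefit * sum_{k=0}^{n-1} k_p_x * q * v^(k+1)
With constant q=0.006, v=0.961538
Sum = 0.051134
NSP = 426463 * 0.051134
= 21806.8025


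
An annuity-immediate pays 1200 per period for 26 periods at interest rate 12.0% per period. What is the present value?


PV = PMT * (1 - (1+i)^(-n)) / i
= 1200 * (1 - (1+0.12)^(-26)) / 0.12
= 1200 * (1 - 0.052521) / 0.12
= 1200 * 7.89566
= 9474.7919


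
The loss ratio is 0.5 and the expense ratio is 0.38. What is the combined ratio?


Combined ratio = loss ratio + expense ratio
= 0.5 + 0.38
= 0.88


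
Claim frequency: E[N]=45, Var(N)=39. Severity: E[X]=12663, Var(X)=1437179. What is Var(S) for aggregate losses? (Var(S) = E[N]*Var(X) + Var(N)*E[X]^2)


Var(S) = E[N]*Var(X) + Var(N)*E[X]^2
= 45*1437179 + 39*12663^2
= 64673055 + 6253711191
= 6.3184e+09


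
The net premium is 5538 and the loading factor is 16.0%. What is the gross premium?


Gross = net * (1 + loading)
= 5538 * (1 + 0.16)
= 5538 * 1.16
= 6424.08


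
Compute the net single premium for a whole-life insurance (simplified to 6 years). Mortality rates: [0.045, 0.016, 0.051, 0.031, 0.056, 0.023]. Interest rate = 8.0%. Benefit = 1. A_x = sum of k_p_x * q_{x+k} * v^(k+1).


v = 0.925926
Year 0: k_p_x=1.0, q=0.045, term=0.041667
Year 1: k_p_x=0.955, q=0.016, term=0.0131
Year 2: k_p_x=0.93972, q=0.051, term=0.038045
Year 3: k_p_x=0.891794, q=0.031, term=0.02032
Year 4: k_p_x=0.864149, q=0.056, term=0.032935
Year 5: k_p_x=0.815756, q=0.023, term=0.011823
A_x = 0.1579


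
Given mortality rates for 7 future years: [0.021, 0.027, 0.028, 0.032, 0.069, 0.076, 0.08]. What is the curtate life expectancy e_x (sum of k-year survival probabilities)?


e_x = sum_{k=1}^{n} k_p_x
k_p_x values:
  1_p_x = 0.979
  2_p_x = 0.952567
  3_p_x = 0.925895
  4_p_x = 0.896266
  5_p_x = 0.834424
  6_p_x = 0.771008
  7_p_x = 0.709327
e_x = 6.0685


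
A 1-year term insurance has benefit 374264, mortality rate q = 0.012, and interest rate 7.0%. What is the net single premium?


NSP = benefit * q * v
v = 1/(1+i) = 0.934579
NSP = 374264 * 0.012 * 0.934579
= 4197.3533


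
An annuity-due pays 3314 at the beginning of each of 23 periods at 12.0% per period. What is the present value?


PV_due = PMT * (1-(1+i)^(-n))/i * (1+i)
PV_immediate = 25578.8893
PV_due = 25578.8893 * 1.12
= 28648.356


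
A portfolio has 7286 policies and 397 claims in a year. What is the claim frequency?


frequency = claims / policies
= 397 / 7286
= 0.0545


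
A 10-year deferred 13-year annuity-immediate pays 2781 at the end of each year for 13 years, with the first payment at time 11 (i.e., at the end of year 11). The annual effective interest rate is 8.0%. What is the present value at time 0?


PV at time 10 of the 13-year annuity-immediate:
a_n = 2781 * (1-(1+0.08)^(-13))/0.08 = 21980.4009
Discount back 10 years to time 0:
PV = 21980.4009 * (1+0.08)^(-10)
= 21980.4009 * 0.463193
= 10181.1786


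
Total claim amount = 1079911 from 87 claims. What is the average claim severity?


severity = total / number
= 1079911 / 87
= 12412.7701


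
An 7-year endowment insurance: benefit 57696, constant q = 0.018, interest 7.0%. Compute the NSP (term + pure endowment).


Term component = 5329.5887
Pure endowment = 7_p_x * v^7 * benefit = 0.880604 * 0.62275 * 57696 = 31640.2332
NSP = 36969.8219


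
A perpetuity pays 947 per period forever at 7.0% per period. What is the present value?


PV = PMT / i
= 947 / 0.07
= 13528.5714


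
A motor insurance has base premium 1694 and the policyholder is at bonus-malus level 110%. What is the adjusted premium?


adjusted = base * BM_level / 100
= 1694 * 110 / 100
= 1694 * 1.1
= 1863.4


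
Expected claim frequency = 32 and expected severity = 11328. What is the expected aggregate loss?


E[S] = E[N] * E[X]
= 32 * 11328
= 362496


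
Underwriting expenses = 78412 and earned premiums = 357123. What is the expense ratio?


Expense ratio = expenses / premiums
= 78412 / 357123
= 0.2196


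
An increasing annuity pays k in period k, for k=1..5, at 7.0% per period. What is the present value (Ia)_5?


(Ia)_n = sum_{k=1}^{n} k * v^k, v = 1/(1+i)
v = 0.934579
Sum computed term by term:
(Ia)_5 = 11.7469


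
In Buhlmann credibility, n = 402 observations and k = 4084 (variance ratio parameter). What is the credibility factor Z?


Z = n / (n + k)
= 402 / (402 + 4084)
= 402 / 4486
= 0.0896


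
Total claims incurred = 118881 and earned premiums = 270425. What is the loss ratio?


Loss ratio = claims / premiums
= 118881 / 270425
= 0.4396
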